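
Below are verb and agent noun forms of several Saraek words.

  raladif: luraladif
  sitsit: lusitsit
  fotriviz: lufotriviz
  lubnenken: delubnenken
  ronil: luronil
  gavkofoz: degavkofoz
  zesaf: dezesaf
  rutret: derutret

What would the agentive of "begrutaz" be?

"begrutaz" has last vowel 'a'. The one such stem in the data (zesaf → dezesaf) adds the prefix de-, so the same rule applies.
The other pattern: stems whose last vowel is 'i' add the prefix lu-.
So begrutaz → debegrutaz.

debegrutaz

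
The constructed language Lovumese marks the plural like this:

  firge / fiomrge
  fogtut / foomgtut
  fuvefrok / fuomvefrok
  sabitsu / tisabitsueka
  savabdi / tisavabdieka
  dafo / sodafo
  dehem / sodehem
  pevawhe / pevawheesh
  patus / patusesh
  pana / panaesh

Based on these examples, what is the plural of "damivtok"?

firge and pevawhe both end in -e yet inflect differently (fiomrge, pevawheesh), so the final letter is not what conditions the rule; the first letter is.
"damivtok" begins with d-. The stems beginning with d- (dafo → sodafo, dehem → sodehem) add the prefix so-.
The other patterns: stems beginning with f- insert -om- after the first vowel; stems beginning with s- add ti- … -eka around the stem; stems beginning with p- add -esh.
So damivtok → sodamivtok.

sodamivtok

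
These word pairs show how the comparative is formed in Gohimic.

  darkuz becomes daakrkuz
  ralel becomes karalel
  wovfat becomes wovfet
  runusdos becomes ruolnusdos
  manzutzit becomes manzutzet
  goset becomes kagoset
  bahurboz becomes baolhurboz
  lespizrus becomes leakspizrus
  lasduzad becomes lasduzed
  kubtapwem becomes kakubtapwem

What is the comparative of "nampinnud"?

bahurboz and darkuz both end in -z yet inflect differently (baolhurboz, daakrkuz), so the final letter is not what conditions the rule; the last vowel is.
"nampinnud" has last vowel 'u'. The stems whose last vowel is 'u' (darkuz → daakrkuz, lespizrus → leakspizrus) insert -ak- after the first vowel.
The other patterns: stems whose last vowel is 'e' add the prefix ka-; stems whose last vowel is 'o' insert -ol- after the first vowel; stems whose last vowel is 'a' or 'i' change the last vowel to 'e'.
So nampinnud → naakmpinnud.

naakmpinnud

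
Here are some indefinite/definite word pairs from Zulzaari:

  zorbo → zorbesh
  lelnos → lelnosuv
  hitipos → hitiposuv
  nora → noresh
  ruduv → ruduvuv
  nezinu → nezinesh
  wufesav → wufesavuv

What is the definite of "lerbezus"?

lerbezusuv

zorbo and hitipos both have last vowel 'o' yet inflect differently (zorbesh, hitiposuv), so the last vowel is not what conditions the rule; whether the stem ends in a vowel or a consonant is.
"lerbezus" ends in a consonant. The stems ending in a consonant (hitipos → hitiposuv, wufesav → wufesavuv, ruduv → ruduvuv) add -uv.
The other pattern: stems ending in a vowel drop the final letter and add -esh.
So lerbezus → lerbezusuv.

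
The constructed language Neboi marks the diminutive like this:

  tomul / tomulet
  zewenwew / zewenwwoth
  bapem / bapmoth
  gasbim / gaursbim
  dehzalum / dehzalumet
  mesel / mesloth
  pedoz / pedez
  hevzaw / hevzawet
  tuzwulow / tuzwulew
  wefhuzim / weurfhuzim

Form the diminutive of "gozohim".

gourzohim

tuzwulow and zewenwew both end in -w yet inflect differently (tuzwulew, zewenwwoth), so the final letter is not what conditions the rule; the last vowel is.
"gozohim" has last vowel 'i'. The stems whose last vowel is 'i' (gasbim → gaursbim, wefhuzim → weurfhuzim) insert -ur- after the first vowel.
So gozohim → gourzohim.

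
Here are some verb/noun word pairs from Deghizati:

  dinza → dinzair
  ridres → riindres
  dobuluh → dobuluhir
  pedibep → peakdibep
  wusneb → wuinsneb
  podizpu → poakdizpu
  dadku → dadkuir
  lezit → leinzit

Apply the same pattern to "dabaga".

dabagair

dadku and podizpu both end in -u yet inflect differently (dadkuir, poakdizpu), so the final letter is not what conditions the rule; the first letter is.
"dabaga" begins with d-. The stems beginning with d- (dinza → dinzair, dobuluh → dobuluhir, dadku → dadkuir) add -ir.
The other patterns: stems beginning with p- insert -ak- after the first vowel; stems beginning with l-, r- or w- insert -in- after the first vowel.
So dabaga → dabagair.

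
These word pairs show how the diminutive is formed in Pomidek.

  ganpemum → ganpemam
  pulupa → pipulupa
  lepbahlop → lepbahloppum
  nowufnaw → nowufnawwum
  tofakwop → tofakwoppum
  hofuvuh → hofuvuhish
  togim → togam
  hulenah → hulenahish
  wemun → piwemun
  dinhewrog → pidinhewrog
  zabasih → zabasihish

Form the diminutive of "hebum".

hebam

hofuvuh and ganpemum both have last vowel 'u' yet inflect differently (hofuvuhish, ganpemam), so the last vowel is not what conditions the rule; the final letter is.
"hebum" ends in -m. The stems ending in -m (ganpemum → ganpemam, togim → togam) change the last vowel to 'a'.
So hebum → hebam.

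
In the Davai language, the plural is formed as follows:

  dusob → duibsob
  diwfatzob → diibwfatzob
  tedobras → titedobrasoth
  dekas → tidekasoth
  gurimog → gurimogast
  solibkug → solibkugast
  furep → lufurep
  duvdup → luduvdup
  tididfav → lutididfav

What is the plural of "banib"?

baibnib

dusob and gurimog both have last vowel 'o' yet inflect differently (duibsob, gurimogast), so the last vowel is not what conditions the rule; the final letter is.
"banib" ends in -b. The stems ending in -b (dusob → duibsob, diwfatzob → diibwfatzob) insert -ib- after the first vowel.
So banib → baibnib.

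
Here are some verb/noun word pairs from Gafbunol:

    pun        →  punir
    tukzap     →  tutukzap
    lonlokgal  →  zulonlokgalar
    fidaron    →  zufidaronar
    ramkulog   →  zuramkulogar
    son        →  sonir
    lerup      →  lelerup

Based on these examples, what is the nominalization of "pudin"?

pupudin

"pudin" has 2 vowels. The stems with 2 vowels (lerup → lelerup, tukzap → tutukzap) repeat the first consonant+vowel as a prefix.
The other patterns: stems with 1 vowel add -ir; stems with 3 vowels add zu- … -ar around the stem.
So pudin → pupudin.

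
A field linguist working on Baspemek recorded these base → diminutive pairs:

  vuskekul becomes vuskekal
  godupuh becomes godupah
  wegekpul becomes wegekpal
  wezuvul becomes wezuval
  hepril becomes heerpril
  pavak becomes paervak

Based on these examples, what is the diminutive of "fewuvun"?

fewuvan

vuskekul and hepril both end in -l yet inflect differently (vuskekal, heerpril), so the final letter is not what conditions the rule; the last vowel is.
"fewuvun" has last vowel 'u'. The stems whose last vowel is 'u' (vuskekul → vuskekal, godupuh → godupah, wegekpul → wegekpal) change the last vowel to 'a'.
The other pattern: stems whose last vowel is 'a' or 'i' insert -er- after the first vowel.
So fewuvun → fewuvan.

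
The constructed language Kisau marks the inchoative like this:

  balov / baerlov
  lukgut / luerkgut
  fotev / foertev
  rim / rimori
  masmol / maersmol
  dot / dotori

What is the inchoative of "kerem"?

keerrem

lukgut and dot both end in -t yet inflect differently (luerkgut, dotori), so the final letter is not what conditions the rule; the number of vowels is.
"kerem" has 2 vowels. The stems with 2 vowels (fotev → foertev, masmol → maersmol, balov → baerlov) insert -er- after the first vowel.
The other pattern: stems with 1 vowel add -ori.
So kerem → keerrem.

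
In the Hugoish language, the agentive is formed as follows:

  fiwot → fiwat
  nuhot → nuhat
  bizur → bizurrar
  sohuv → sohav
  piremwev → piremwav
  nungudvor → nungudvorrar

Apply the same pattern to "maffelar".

maffelarrar

"maffelar" ends in -r. The stems ending in -r (bizur → bizurrar, nungudvor → nungudvorrar) double the final consonant and add -ar.
The other pattern: stems ending in -t or -v change the last vowel to 'a'.
So maffelar → maffelarrar.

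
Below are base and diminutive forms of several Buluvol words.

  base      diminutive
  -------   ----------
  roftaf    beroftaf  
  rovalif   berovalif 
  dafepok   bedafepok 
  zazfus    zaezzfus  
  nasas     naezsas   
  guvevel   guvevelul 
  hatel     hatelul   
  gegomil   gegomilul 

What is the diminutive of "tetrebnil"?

roftaf and nasas both have last vowel 'a' yet inflect differently (beroftaf, naezsas), so the last vowel is not what conditions the rule; the final letter is.
"tetrebnil" ends in -l. The stems ending in -l (guvevel → guvevelul, hatel → hatelul, gegomil → gegomilul) add -ul.
So tetrebnil → tetrebnilul.

tetrebnilul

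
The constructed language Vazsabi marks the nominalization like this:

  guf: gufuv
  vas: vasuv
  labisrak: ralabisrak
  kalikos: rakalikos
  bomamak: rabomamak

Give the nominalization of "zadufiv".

kalikos and vas both end in -s yet inflect differently (rakalikos, vasuv), so the final letter is not what conditions the rule; the number of vowels is.
"zadufiv" has 3 vowels. The stems with 3 vowels (bomamak → rabomamak, kalikos → rakalikos, labisrak → ralabisrak) add the prefix ra-.
So zadufiv → razadufiv.

razadufiv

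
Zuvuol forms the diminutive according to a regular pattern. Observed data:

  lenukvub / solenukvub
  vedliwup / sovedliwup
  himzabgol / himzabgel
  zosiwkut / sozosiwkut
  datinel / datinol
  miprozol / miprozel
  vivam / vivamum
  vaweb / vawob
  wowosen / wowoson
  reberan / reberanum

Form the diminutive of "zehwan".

zehwanum

"zehwan" has last vowel 'a'. The stems whose last vowel is 'a' (reberan → reberanum, vivam → vivamum) add -um.
The other patterns: stems whose last vowel is 'u' add the prefix so-; stems whose last vowel is 'e' change the last vowel to 'o'; stems whose last vowel is 'o' change the last vowel to 'e'.
So zehwan → zehwanum.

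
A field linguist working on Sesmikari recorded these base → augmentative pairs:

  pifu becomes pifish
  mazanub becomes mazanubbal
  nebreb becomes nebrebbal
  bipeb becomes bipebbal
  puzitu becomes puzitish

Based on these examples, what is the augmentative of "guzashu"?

"guzashu" ends in a vowel. The stems ending in a vowel (puzitu → puzitish, pifu → pifish) drop the final letter and add -ish.
The other pattern: stems ending in a consonant double the final consonant and add -al.
So guzashu → guzashish.

guzashish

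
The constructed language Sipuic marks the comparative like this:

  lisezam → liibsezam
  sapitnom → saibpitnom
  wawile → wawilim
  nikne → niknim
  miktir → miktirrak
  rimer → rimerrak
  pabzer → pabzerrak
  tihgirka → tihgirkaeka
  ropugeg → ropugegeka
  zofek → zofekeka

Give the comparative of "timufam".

tiibmufam

"timufam" ends in -m. The stems ending in -m (lisezam → liibsezam, sapitnom → saibpitnom) insert -ib- after the first vowel.
The other patterns: stems ending in -e drop the final letter and add -im; stems ending in -r double the final consonant and add -ak; stems ending in -a, -g or -k add -eka.
So timufam → tiibmufam.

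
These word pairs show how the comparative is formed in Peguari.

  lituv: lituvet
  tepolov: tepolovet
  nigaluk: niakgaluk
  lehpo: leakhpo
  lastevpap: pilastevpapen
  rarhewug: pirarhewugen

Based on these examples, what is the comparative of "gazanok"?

gaakzanok

nigaluk and lituv both have last vowel 'u' yet inflect differently (niakgaluk, lituvet), so the last vowel is not what conditions the rule; the final letter is.
"gazanok" ends in -k. The one such stem in the data (nigaluk → niakgaluk) inserts -ak- after the first vowel (as does lehpo), so the same rule applies.
The other patterns: stems ending in -v add -et; stems ending in -g or -p add pi- … -en around the stem.
So gazanok → gaakzanok.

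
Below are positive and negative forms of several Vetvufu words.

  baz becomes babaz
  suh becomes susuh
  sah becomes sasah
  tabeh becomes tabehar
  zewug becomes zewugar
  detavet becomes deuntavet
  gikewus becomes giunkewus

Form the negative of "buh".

bubuh

suh and tabeh both end in -h yet inflect differently (susuh, tabehar), so the final letter is not what conditions the rule; the number of vowels is.
"buh" has 1 vowel. The stems with 1 vowel (baz → babaz, suh → susuh, sah → sasah) repeat the first consonant+vowel as a prefix.
So buh → bubuh.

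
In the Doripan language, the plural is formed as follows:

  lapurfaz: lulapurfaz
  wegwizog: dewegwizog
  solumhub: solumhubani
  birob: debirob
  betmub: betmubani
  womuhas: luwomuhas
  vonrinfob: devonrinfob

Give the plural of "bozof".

debozof

"bozof" has last vowel 'o'. The stems whose last vowel is 'o' (vonrinfob → devonrinfob, wegwizog → dewegwizog, birob → debirob) add the prefix de-.
The other patterns: stems whose last vowel is 'u' add -ani; stems whose last vowel is 'a' add the prefix lu-.
So bozof → debozof.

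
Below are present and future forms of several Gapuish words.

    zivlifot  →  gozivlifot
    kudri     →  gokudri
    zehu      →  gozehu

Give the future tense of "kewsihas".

Every pair shown (zivlifot → gozivlifot, kudri → gokudri, zehu → gozehu) follows the same rule: add the prefix go-.
So kewsihas → gokewsihas.

gokewsihas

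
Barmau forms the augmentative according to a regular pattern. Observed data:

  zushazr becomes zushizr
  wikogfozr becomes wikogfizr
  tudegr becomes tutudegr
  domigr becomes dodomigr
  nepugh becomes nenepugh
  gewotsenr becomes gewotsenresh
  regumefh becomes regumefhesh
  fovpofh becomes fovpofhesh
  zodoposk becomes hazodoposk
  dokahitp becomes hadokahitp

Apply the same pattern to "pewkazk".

zushazr and tudegr both end in -r yet inflect differently (zushizr, tutudegr), so the final letter is not what conditions the rule; the second-to-last letter is.
"pewkazk" has second-to-last letter 'z'. The stems whose second-to-last letter is 'z' (zushazr → zushizr, wikogfozr → wikogfizr) change the last vowel to 'i'.
The other patterns: stems whose second-to-last letter is 'g' repeat the first consonant+vowel as a prefix; stems whose second-to-last letter is 'f' or 'n' add -esh; stems whose second-to-last letter is 's' or 't' add the prefix ha-.
So pewkazk → pewkizk.

pewkizk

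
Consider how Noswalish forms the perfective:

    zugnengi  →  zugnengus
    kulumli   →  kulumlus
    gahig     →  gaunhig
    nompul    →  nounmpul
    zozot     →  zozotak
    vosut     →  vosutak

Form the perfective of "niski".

niskus

"niski" ends in -i. The stems ending in -i (zugnengi → zugnengus, kulumli → kulumlus) drop the final letter and add -us.
The other patterns: stems ending in -t add -ak; stems ending in -g or -l insert -un- after the first vowel.
So niski → niskus.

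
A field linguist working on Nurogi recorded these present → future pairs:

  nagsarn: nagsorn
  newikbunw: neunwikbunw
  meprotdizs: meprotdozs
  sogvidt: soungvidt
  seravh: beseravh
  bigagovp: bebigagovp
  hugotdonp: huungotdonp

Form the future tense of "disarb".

disorb

bigagovp and hugotdonp both end in -p yet inflect differently (bebigagovp, huungotdonp), so the final letter is not what conditions the rule; the second-to-last letter is.
"disarb" has second-to-last letter 'r'. The one such stem in the data (nagsarn → nagsorn) changes the last vowel to 'o' (as does meprotdizs), so the same rule applies.
The other patterns: stems whose second-to-last letter is 'v' add the prefix be-; stems whose second-to-last letter is 'd' or 'n' insert -un- after the first vowel.
So disarb → disorb.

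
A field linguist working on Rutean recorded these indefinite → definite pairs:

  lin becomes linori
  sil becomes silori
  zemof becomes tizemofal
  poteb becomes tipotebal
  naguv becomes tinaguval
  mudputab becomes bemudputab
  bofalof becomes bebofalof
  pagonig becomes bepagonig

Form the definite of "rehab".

tirehabal

poteb and mudputab both end in -b yet inflect differently (tipotebal, bemudputab), so the final letter is not what conditions the rule; the number of vowels is.
"rehab" has 2 vowels. The stems with 2 vowels (zemof → tizemofal, poteb → tipotebal, naguv → tinaguval) add ti- … -al around the stem.
The other patterns: stems with 1 vowel add -ori; stems with 3 vowels add the prefix be-.
So rehab → tirehabal.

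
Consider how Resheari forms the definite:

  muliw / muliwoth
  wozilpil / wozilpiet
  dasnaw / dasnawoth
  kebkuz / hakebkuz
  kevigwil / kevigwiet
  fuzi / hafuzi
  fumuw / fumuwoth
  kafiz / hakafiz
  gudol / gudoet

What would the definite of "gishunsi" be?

hagishunsi

muliw and wozilpil both have last vowel 'i' yet inflect differently (muliwoth, wozilpiet), so the last vowel is not what conditions the rule; the final letter is.
"gishunsi" ends in -i. The one such stem in the data (fuzi → hafuzi) adds the prefix ha-, so the same rule applies.
The other patterns: stems ending in -w add -oth; stems ending in -l drop the final letter and add -et.
So gishunsi → hagishunsi.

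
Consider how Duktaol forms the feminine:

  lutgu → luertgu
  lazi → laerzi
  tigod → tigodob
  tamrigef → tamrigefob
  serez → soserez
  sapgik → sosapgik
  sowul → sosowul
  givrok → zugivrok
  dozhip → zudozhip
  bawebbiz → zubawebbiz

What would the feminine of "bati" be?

zubati

sapgik and givrok both end in -k yet inflect differently (sosapgik, zugivrok), so the final letter is not what conditions the rule; the first letter is.
"bati" begins with b-. The one such stem in the data (bawebbiz → zubawebbiz) adds the prefix zu-, so the same rule applies.
The other patterns: stems beginning with l- insert -er- after the first vowel; stems beginning with t- add -ob; stems beginning with s- add the prefix so-.
So bati → zubati.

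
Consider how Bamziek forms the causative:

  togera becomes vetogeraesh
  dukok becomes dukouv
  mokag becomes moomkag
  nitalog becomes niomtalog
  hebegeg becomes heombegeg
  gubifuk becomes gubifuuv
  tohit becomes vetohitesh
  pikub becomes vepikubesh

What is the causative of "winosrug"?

dukok and nitalog both have last vowel 'o' yet inflect differently (dukouv, niomtalog), so the last vowel is not what conditions the rule; the final letter is.
"winosrug" ends in -g. The stems ending in -g (mokag → moomkag, hebegeg → heombegeg, nitalog → niomtalog) insert -om- after the first vowel.
The other patterns: stems ending in -k drop the final letter and add -uv; stems ending in -a, -b or -t add ve- … -esh around the stem.
So winosrug → wiomnosrug.

wiomnosrug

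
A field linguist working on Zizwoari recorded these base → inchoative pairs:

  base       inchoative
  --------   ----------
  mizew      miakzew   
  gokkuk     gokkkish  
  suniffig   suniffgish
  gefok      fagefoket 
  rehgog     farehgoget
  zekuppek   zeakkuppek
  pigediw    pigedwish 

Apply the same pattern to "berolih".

berolhish

"berolih" has last vowel 'i'. The stems whose last vowel is 'i' (suniffig → suniffgish, pigediw → pigedwish) delete the last vowel and add -ish.
So berolih → berolhish.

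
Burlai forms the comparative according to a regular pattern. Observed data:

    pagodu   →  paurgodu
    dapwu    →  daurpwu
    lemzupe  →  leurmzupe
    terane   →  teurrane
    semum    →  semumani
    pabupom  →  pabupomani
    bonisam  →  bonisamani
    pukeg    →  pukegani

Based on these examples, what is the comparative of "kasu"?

kaursu

"kasu" ends in a vowel. The stems ending in a vowel (pagodu → paurgodu, terane → teurrane, dapwu → daurpwu) insert -ur- after the first vowel.
The other pattern: stems ending in a consonant add -ani.
So kasu → kaursu.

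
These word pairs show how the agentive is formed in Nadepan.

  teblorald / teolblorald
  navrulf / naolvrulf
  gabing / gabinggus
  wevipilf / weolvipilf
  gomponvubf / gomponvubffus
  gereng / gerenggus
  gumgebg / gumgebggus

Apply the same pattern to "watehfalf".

"watehfalf" has second-to-last letter 'l'. The stems whose second-to-last letter is 'l' (navrulf → naolvrulf, teblorald → teolblorald, wevipilf → weolvipilf) insert -ol- after the first vowel.
So watehfalf → waoltehfalf.

waoltehfalf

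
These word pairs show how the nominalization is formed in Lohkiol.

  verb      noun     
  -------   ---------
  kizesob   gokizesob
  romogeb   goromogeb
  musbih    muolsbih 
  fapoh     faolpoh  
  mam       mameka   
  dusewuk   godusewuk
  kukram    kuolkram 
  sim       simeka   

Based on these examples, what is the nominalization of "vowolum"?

"vowolum" has 3 vowels. The stems with 3 vowels (romogeb → goromogeb, dusewuk → godusewuk, kizesob → gokizesob) add the prefix go-.
The other patterns: stems with 1 vowel add -eka; stems with 2 vowels insert -ol- after the first vowel.
So vowolum → govowolum.

govowolum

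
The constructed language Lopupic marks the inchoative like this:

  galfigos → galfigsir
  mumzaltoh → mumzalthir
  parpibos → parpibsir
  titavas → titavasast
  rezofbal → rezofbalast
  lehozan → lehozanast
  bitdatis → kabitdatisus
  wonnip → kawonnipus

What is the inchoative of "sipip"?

galfigos and titavas both end in -s yet inflect differently (galfigsir, titavasast), so the final letter is not what conditions the rule; the last vowel is.
"sipip" has last vowel 'i'. The stems whose last vowel is 'i' (bitdatis → kabitdatisus, wonnip → kawonnipus) add ka- … -us around the stem.
So sipip → kasipipus.

kasipipus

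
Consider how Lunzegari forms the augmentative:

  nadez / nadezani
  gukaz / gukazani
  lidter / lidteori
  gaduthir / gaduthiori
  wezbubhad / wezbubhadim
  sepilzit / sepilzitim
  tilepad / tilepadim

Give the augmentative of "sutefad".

sutefadim

nadez and lidter both have last vowel 'e' yet inflect differently (nadezani, lidteori), so the last vowel is not what conditions the rule; the final letter is.
"sutefad" ends in -d. The stems ending in -d (wezbubhad → wezbubhadim, tilepad → tilepadim) add -im.
So sutefad → sutefadim.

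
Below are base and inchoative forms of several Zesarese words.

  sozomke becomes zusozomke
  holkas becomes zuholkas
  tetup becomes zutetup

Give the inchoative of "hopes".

zuhopes

Every pair shown (sozomke → zusozomke, holkas → zuholkas, tetup → zutetup) follows the same rule: add the prefix zu-.
So hopes → zuhopes.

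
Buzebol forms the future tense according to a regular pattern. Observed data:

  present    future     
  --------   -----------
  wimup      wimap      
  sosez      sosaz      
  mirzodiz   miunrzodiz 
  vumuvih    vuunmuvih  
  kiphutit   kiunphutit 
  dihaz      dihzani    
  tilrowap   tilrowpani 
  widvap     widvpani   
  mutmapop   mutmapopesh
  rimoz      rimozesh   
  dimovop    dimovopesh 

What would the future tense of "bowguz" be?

bowgaz

sosez and mirzodiz both end in -z yet inflect differently (sosaz, miunrzodiz), so the final letter is not what conditions the rule; the last vowel is.
"bowguz" has last vowel 'u'. The one such stem in the data (wimup → wimap) changes the last vowel to 'a' (as does sosez), so the same rule applies.
So bowguz → bowgaz.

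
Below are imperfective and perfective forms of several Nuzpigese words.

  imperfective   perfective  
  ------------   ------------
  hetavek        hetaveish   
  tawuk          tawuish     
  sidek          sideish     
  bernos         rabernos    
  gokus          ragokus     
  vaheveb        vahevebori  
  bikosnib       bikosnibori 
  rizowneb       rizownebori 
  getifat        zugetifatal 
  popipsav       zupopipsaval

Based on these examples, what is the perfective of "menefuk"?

menefuish

tawuk and gokus both have last vowel 'u' yet inflect differently (tawuish, ragokus), so the last vowel is not what conditions the rule; the final letter is.
"menefuk" ends in -k. The stems ending in -k (hetavek → hetaveish, tawuk → tawuish, sidek → sideish) drop the final letter and add -ish.
So menefuk → menefuish.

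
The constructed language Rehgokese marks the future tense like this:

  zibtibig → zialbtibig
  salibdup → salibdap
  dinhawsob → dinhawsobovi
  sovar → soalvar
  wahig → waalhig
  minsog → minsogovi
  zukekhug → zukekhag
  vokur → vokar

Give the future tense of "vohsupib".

"vohsupib" has last vowel 'i'. The stems whose last vowel is 'i' (zibtibig → zialbtibig, wahig → waalhig) insert -al- after the first vowel.
The other patterns: stems whose last vowel is 'u' change the last vowel to 'a'; stems whose last vowel is 'o' add -ovi.
So vohsupib → voalhsupib.

voalhsupib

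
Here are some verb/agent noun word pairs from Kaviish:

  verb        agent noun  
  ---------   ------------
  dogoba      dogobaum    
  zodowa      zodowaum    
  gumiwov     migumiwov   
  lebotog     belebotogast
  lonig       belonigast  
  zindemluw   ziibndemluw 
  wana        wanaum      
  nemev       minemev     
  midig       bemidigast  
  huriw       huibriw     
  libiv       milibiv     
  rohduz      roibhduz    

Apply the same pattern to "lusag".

belusagast

lebotog and gumiwov both have last vowel 'o' yet inflect differently (belebotogast, migumiwov), so the last vowel is not what conditions the rule; the final letter is.
"lusag" ends in -g. The stems ending in -g (lonig → belonigast, lebotog → belebotogast, midig → bemidigast) add be- … -ast around the stem.
The other patterns: stems ending in -a add -um; stems ending in -v add the prefix mi-; stems ending in -w or -z insert -ib- after the first vowel.
So lusag → belusagast.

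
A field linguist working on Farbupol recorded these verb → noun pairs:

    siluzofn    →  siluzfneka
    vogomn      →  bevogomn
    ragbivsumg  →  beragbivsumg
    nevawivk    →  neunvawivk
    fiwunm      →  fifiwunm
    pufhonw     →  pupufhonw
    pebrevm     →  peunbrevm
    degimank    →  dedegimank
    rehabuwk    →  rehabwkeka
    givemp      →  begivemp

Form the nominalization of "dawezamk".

bedawezamk

"dawezamk" has second-to-last letter 'm'. The stems whose second-to-last letter is 'm' (givemp → begivemp, vogomn → bevogomn, ragbivsumg → beragbivsumg) add the prefix be-.
The other patterns: stems whose second-to-last letter is 'n' repeat the first consonant+vowel as a prefix; stems whose second-to-last letter is 'v' insert -un- after the first vowel; stems whose second-to-last letter is 'f' or 'w' delete the last vowel and add -eka.
So dawezamk → bedawezamk.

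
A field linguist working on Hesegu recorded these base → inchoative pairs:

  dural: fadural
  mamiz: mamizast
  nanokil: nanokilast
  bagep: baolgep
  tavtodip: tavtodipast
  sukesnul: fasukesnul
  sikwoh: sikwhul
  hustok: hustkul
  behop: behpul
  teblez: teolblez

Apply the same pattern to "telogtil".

sukesnul and nanokil both end in -l yet inflect differently (fasukesnul, nanokilast), so the final letter is not what conditions the rule; the last vowel is.
"telogtil" has last vowel 'i'. The stems whose last vowel is 'i' (tavtodip → tavtodipast, mamiz → mamizast, nanokil → nanokilast) add -ast.
The other patterns: stems whose last vowel is 'a' or 'u' add the prefix fa-; stems whose last vowel is 'o' delete the last vowel and add -ul; stems whose last vowel is 'e' insert -ol- after the first vowel.
So telogtil → telogtilast.

telogtilast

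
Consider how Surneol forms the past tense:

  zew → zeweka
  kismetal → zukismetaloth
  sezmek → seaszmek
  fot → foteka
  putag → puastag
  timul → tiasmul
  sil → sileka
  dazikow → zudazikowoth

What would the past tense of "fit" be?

sil and timul both end in -l yet inflect differently (sileka, tiasmul), so the final letter is not what conditions the rule; the number of vowels is.
"fit" has 1 vowel. The stems with 1 vowel (zew → zeweka, sil → sileka, fot → foteka) add -eka.
The other patterns: stems with 2 vowels insert -as- after the first vowel; stems with 3 vowels add zu- … -oth around the stem.
So fit → fiteka.

fiteka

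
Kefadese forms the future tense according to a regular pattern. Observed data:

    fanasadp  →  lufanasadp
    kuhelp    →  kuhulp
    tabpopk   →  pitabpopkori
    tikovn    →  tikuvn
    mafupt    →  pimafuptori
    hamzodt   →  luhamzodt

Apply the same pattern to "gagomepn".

"gagomepn" has second-to-last letter 'p'. The stems whose second-to-last letter is 'p' (mafupt → pimafuptori, tabpopk → pitabpopkori) add pi- … -ori around the stem.
The other patterns: stems whose second-to-last letter is 'd' add the prefix lu-; stems whose second-to-last letter is 'l' or 'v' change the last vowel to 'u'.
So gagomepn → pigagomepnori.

pigagomepnori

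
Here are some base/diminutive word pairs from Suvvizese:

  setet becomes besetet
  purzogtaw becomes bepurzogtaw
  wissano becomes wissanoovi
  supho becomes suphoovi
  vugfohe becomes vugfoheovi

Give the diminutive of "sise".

siseovi

"sise" ends in a vowel. The stems ending in a vowel (wissano → wissanoovi, supho → suphoovi, vugfohe → vugfoheovi) add -ovi.
The other pattern: stems ending in a consonant add the prefix be-.
So sise → siseovi.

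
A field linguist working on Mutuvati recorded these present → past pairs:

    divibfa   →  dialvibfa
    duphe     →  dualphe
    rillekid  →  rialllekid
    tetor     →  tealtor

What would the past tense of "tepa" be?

tealpa

Every pair shown (divibfa → dialvibfa, duphe → dualphe, rillekid → rialllekid, …) follows the same rule: insert -al- after the first vowel.
So tepa → tealpa.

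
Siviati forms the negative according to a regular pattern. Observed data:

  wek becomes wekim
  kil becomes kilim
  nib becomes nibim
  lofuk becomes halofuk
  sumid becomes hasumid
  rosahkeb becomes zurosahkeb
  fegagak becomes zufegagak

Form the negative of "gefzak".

wek and lofuk both end in -k yet inflect differently (wekim, halofuk), so the final letter is not what conditions the rule; the number of vowels is.
"gefzak" has 2 vowels. The stems with 2 vowels (lofuk → halofuk, sumid → hasumid) add the prefix ha-.
So gefzak → hagefzak.

hagefzak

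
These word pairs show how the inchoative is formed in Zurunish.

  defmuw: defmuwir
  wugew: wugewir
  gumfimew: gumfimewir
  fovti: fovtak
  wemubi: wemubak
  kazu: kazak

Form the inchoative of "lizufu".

lizufak

defmuw and kazu both have last vowel 'u' yet inflect differently (defmuwir, kazak), so the last vowel is not what conditions the rule; whether the stem ends in a vowel or a consonant is.
"lizufu" ends in a vowel. The stems ending in a vowel (fovti → fovtak, wemubi → wemubak, kazu → kazak) drop the final letter and add -ak.
So lizufu → lizufak.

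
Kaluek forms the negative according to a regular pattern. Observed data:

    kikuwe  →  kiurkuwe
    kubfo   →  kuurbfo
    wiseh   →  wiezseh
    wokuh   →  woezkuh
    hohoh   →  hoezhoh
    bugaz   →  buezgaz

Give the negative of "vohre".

kikuwe and wiseh both have last vowel 'e' yet inflect differently (kiurkuwe, wiezseh), so the last vowel is not what conditions the rule; whether the stem ends in a vowel or a consonant is.
"vohre" ends in a vowel. The stems ending in a vowel (kikuwe → kiurkuwe, kubfo → kuurbfo) insert -ur- after the first vowel.
So vohre → vourhre.

vourhre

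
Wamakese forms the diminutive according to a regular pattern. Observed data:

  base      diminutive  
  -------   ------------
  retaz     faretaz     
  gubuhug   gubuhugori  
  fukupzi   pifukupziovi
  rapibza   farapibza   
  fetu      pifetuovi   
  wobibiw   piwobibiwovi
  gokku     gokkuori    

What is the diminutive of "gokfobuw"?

gokfobuwori

gokku and fetu both end in -u yet inflect differently (gokkuori, pifetuovi), so the final letter is not what conditions the rule; the first letter is.
"gokfobuw" begins with g-. The stems beginning with g- (gokku → gokkuori, gubuhug → gubuhugori) add -ori.
So gokfobuw → gokfobuwori.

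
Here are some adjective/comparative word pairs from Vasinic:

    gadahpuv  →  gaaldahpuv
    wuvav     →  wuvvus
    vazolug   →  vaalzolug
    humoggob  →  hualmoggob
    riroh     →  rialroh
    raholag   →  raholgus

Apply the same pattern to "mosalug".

moalsalug

raholag and vazolug both end in -g yet inflect differently (raholgus, vaalzolug), so the final letter is not what conditions the rule; the last vowel is.
"mosalug" has last vowel 'u'. The stems whose last vowel is 'u' (vazolug → vaalzolug, gadahpuv → gaaldahpuv) insert -al- after the first vowel.
So mosalug → moalsalug.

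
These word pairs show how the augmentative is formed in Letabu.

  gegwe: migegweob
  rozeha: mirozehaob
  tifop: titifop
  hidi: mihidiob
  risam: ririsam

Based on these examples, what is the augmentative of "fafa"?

mifafaob

rozeha and risam both have last vowel 'a' yet inflect differently (mirozehaob, ririsam), so the last vowel is not what conditions the rule; whether the stem ends in a vowel or a consonant is.
"fafa" ends in a vowel. The stems ending in a vowel (gegwe → migegweob, rozeha → mirozehaob, hidi → mihidiob) add mi- … -ob around the stem.
The other pattern: stems ending in a consonant repeat the first consonant+vowel as a prefix.
So fafa → mifafaob.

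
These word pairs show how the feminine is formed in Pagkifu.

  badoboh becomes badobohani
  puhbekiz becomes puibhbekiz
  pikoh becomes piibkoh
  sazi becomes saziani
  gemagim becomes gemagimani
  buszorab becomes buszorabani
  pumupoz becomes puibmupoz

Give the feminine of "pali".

paibli

pikoh and badoboh both end in -h yet inflect differently (piibkoh, badobohani), so the final letter is not what conditions the rule; the first letter is.
"pali" begins with p-. The stems beginning with p- (puhbekiz → puibhbekiz, pumupoz → puibmupoz, pikoh → piibkoh) insert -ib- after the first vowel.
The other pattern: stems beginning with b-, g- or s- add -ani.
So pali → paibli.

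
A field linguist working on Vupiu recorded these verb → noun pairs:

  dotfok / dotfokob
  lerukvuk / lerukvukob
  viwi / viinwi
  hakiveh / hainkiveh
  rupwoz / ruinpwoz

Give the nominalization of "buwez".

buinwez

dotfok and rupwoz both have last vowel 'o' yet inflect differently (dotfokob, ruinpwoz), so the last vowel is not what conditions the rule; the final letter is.
"buwez" ends in -z. The one such stem in the data (rupwoz → ruinpwoz) inserts -in- after the first vowel (as do viwi, hakiveh), so the same rule applies.
The other pattern: stems ending in -k add -ob.
So buwez → buinwez.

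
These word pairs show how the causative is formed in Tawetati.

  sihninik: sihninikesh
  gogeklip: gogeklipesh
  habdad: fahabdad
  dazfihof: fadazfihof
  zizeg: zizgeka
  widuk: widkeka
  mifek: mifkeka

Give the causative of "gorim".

sihninik and widuk both end in -k yet inflect differently (sihninikesh, widkeka), so the final letter is not what conditions the rule; the last vowel is.
"gorim" has last vowel 'i'. The stems whose last vowel is 'i' (sihninik → sihninikesh, gogeklip → gogeklipesh) add -esh.
The other patterns: stems whose last vowel is 'a' or 'o' add the prefix fa-; stems whose last vowel is 'e' or 'u' delete the last vowel and add -eka.
So gorim → gorimesh.

gorimesh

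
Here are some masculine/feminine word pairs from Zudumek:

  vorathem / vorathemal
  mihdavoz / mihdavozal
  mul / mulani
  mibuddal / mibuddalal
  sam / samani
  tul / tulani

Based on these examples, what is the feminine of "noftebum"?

noftebumal

vorathem and sam both end in -m yet inflect differently (vorathemal, samani), so the final letter is not what conditions the rule; the number of vowels is.
"noftebum" has 3 vowels. The stems with 3 vowels (mibuddal → mibuddalal, vorathem → vorathemal, mihdavoz → mihdavozal) add -al.
So noftebum → noftebumal.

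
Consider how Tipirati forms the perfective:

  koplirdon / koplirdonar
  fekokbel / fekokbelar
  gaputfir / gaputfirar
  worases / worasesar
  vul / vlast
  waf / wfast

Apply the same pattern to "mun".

"mun" has 1 vowel. The stems with 1 vowel (vul → vlast, waf → wfast) delete the last vowel and add -ast.
The other pattern: stems with 3 vowels add -ar.
So mun → mnast.

mnast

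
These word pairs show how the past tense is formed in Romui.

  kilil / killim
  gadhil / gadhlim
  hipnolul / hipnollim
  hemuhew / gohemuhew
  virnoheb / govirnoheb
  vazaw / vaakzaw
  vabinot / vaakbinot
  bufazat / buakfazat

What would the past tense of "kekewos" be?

hemuhew and vazaw both end in -w yet inflect differently (gohemuhew, vaakzaw), so the final letter is not what conditions the rule; the last vowel is.
"kekewos" has last vowel 'o'. The one such stem in the data (vabinot → vaakbinot) inserts -ak- after the first vowel (as do vazaw, bufazat), so the same rule applies.
The other patterns: stems whose last vowel is 'i' or 'u' delete the last vowel and add -im; stems whose last vowel is 'e' add the prefix go-.
So kekewos → keakkewos.

keakkewos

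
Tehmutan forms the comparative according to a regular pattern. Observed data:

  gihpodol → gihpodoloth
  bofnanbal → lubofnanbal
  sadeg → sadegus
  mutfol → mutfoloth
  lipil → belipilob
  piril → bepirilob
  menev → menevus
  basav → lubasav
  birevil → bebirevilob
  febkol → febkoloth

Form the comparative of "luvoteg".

luvotegus

birevil and bofnanbal both end in -l yet inflect differently (bebirevilob, lubofnanbal), so the final letter is not what conditions the rule; the last vowel is.
"luvoteg" has last vowel 'e'. The stems whose last vowel is 'e' (sadeg → sadegus, menev → menevus) add -us.
The other patterns: stems whose last vowel is 'i' add be- … -ob around the stem; stems whose last vowel is 'a' add the prefix lu-; stems whose last vowel is 'o' add -oth.
So luvoteg → luvotegus.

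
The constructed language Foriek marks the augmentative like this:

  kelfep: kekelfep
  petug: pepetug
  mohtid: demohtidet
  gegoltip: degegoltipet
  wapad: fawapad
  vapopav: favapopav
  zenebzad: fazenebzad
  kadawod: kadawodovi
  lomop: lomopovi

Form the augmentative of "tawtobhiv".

"tawtobhiv" has last vowel 'i'. The stems whose last vowel is 'i' (mohtid → demohtidet, gegoltip → degegoltipet) add de- … -et around the stem.
So tawtobhiv → detawtobhivet.

detawtobhivet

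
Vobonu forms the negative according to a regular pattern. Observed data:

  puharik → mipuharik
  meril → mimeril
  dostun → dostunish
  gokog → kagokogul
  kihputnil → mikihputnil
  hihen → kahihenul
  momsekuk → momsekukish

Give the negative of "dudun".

dudunish

puharik and momsekuk both end in -k yet inflect differently (mipuharik, momsekukish), so the final letter is not what conditions the rule; the last vowel is.
"dudun" has last vowel 'u'. The stems whose last vowel is 'u' (dostun → dostunish, momsekuk → momsekukish) add -ish.
So dudun → dudunish.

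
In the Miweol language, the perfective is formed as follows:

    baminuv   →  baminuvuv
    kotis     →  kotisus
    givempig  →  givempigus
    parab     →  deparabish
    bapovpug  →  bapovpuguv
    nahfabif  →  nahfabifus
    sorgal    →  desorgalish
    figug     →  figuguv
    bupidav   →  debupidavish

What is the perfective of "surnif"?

baminuv and bupidav both end in -v yet inflect differently (baminuvuv, debupidavish), so the final letter is not what conditions the rule; the last vowel is.
"surnif" has last vowel 'i'. The stems whose last vowel is 'i' (kotis → kotisus, nahfabif → nahfabifus, givempig → givempigus) add -us.
The other patterns: stems whose last vowel is 'u' add -uv; stems whose last vowel is 'a' add de- … -ish around the stem.
So surnif → surnifus.

surnifus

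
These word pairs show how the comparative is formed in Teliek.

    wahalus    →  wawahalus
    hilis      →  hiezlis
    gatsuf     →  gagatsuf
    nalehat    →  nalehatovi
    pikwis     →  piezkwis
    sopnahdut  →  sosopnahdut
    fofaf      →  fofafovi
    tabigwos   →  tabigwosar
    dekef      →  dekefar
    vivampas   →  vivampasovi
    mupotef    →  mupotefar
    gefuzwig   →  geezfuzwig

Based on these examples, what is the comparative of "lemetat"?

wahalus and hilis both end in -s yet inflect differently (wawahalus, hiezlis), so the final letter is not what conditions the rule; the last vowel is.
"lemetat" has last vowel 'a'. The stems whose last vowel is 'a' (vivampas → vivampasovi, nalehat → nalehatovi, fofaf → fofafovi) add -ovi.
The other patterns: stems whose last vowel is 'u' repeat the first consonant+vowel as a prefix; stems whose last vowel is 'i' insert -ez- after the first vowel; stems whose last vowel is 'e' or 'o' add -ar.
So lemetat → lemetatovi.

lemetatovi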